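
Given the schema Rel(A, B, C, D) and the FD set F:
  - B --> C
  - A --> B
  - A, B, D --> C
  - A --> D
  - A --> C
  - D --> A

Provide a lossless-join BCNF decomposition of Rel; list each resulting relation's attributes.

{A, B, D}; {B, C}

Candidate keys of the original relation: {A}, {D}.
{A, B, C, D}: {B} determines {B, C} here but is not a superkey — split on B --> C, giving {B, C} and {A, B, D}.
{B, C} is in BCNF.
{A, B, D} is in BCNF.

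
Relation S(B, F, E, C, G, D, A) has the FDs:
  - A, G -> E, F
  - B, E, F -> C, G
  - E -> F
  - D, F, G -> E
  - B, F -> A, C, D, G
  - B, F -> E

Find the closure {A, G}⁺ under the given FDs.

{A, E, F, G}

Start with {A, G}.
A, G -> E, F applies; add {E, F} → now {A, E, F, G}.
No further FD applies.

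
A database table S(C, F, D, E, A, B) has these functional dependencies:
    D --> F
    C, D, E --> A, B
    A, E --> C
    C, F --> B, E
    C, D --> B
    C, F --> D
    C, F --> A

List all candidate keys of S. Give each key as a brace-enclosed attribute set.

{C, D}⁺ = {A, B, C, D, E, F} — all of the relation — so {C, D} is a candidate key.
{C, F}⁺ = {A, B, C, D, E, F} — all of the relation — so {C, F} is a candidate key.
{A, D, E}⁺ = {A, B, C, D, E, F} — all of the relation — so {A, D, E} is a candidate key.
{A, E, F}⁺ = {A, B, C, D, E, F} — all of the relation — so {A, E, F} is a candidate key.
Any other superkey properly contains one of these, so there are no further candidate keys.

{A, D, E}, {A, E, F}, {C, D}, {C, F}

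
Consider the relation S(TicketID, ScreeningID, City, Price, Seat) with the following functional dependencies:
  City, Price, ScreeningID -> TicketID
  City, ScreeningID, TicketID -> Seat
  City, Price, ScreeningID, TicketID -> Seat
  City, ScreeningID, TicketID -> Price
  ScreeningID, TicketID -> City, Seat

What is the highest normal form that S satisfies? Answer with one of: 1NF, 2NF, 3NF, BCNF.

Candidate keys: {City, Price, ScreeningID}, {ScreeningID, TicketID}. Prime attributes: {City, Price, ScreeningID, TicketID}.
Each dependency's left side is a superkey — BCNF holds.

BCNF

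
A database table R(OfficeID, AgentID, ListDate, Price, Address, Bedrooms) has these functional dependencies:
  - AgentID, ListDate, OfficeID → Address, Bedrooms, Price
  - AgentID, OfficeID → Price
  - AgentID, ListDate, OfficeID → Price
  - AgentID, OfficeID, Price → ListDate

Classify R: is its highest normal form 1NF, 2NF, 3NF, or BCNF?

Candidate key: {AgentID, OfficeID}. Prime attributes: {AgentID, OfficeID}.
The left-hand side of every FD is a superkey, so BCNF is satisfied.

BCNF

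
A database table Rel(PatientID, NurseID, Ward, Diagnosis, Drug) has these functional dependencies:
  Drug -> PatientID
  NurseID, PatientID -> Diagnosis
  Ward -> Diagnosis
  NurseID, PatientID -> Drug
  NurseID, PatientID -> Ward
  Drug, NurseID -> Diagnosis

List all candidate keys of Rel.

{NurseID} never appears on the right of any FD, so every key must include it.
{Drug, NurseID}⁺ = {Diagnosis, Drug, NurseID, PatientID, Ward} — all of the relation — so {Drug, NurseID} is a candidate key.
{NurseID, PatientID}⁺ = {Diagnosis, Drug, NurseID, PatientID, Ward} — all of the relation — so {NurseID, PatientID} is a candidate key.
Any other superkey properly contains one of these, so there are no further candidate keys.

{Drug, NurseID}, {NurseID, PatientID}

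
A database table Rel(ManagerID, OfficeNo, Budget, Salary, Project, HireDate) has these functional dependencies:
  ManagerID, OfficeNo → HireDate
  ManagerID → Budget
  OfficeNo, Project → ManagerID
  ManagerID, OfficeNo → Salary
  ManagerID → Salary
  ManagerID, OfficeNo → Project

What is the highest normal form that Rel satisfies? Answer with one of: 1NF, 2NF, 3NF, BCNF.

Candidate keys: {ManagerID, OfficeNo}, {OfficeNo, Project}. Prime attributes: {ManagerID, OfficeNo, Project}.
ManagerID → Budget breaks BCNF: {ManagerID}⁺ = {Budget, ManagerID, Salary}, so {ManagerID} is not a superkey.
ManagerID → Budget determines the non-prime attribute {Budget} from a non-superkey — 3NF is violated.
Since {ManagerID} ⊂ {ManagerID, OfficeNo} and {ManagerID}⁺ ⊇ {Budget, Salary} with {Budget, Salary} non-prime, there is a partial dependency; 2NF fails.

1NF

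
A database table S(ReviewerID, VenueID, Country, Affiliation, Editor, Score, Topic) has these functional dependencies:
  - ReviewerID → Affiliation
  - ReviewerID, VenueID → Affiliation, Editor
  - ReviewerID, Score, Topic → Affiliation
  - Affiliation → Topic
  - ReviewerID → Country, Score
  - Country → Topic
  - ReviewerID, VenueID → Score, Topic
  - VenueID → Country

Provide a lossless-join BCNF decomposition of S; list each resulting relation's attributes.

{Affiliation, Country, ReviewerID, Score}; {Affiliation, Topic}; {Editor, ReviewerID, VenueID}

Candidate key of the original relation: {ReviewerID, VenueID}.
In {Affiliation, Country, Editor, ReviewerID, Score, Topic, VenueID}, {ReviewerID} is not a superkey ({ReviewerID}⁺ restricted to this set is {Affiliation, Country, ReviewerID, Score, Topic}), so split on ReviewerID → Affiliation, Country, Score, Topic into {Affiliation, Country, ReviewerID, Score, Topic} and {Editor, ReviewerID, VenueID}.
In {Affiliation, Country, ReviewerID, Score, Topic}, {Affiliation} is not a superkey ({Affiliation}⁺ restricted to this set is {Affiliation, Topic}), so split on Affiliation → Topic into {Affiliation, Topic} and {Affiliation, Country, ReviewerID, Score}.
{Affiliation, Topic} is in BCNF.
{Affiliation, Country, ReviewerID, Score} is in BCNF.
{Editor, ReviewerID, VenueID} is in BCNF.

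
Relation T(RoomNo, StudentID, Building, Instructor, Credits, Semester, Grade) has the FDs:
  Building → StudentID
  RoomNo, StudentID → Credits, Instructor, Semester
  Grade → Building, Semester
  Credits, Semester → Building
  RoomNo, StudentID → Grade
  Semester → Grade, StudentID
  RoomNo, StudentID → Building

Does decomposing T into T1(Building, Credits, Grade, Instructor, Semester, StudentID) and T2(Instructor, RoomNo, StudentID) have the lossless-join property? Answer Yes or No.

No

Common attributes: {Instructor, StudentID}; their closure is {Instructor, StudentID}.
T1 ⊄ {Instructor, StudentID} and T2 ⊄ {Instructor, StudentID}, so the split is lossy.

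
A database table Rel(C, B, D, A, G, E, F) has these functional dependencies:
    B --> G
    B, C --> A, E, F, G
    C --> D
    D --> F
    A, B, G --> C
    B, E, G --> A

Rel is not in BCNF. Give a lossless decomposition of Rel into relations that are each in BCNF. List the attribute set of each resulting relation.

{A, B, C, E}; {B, G}; {C, D}; {D, F}

Candidate keys of the original relation: {A, B}, {B, C}, {B, E}.
Within {A, B, C, D, E, F, G}: {B}⁺ ∩ {A, B, C, D, E, F, G} = {B, G}, not the whole set, so B --> G violates BCNF; decompose into {B, G} and {A, B, C, D, E, F}.
{B, G}: every determinant is a superkey — BCNF.
Within {A, B, C, D, E, F}: {C}⁺ ∩ {A, B, C, D, E, F} = {C, D, F}, not the whole set, so C --> D, F violates BCNF; decompose into {C, D, F} and {A, B, C, E}.
Within {C, D, F}: {D}⁺ ∩ {C, D, F} = {D, F}, not the whole set, so D --> F violates BCNF; decompose into {D, F} and {C, D}.
{D, F}: every determinant is a superkey — BCNF.
{C, D}: every determinant is a superkey — BCNF.
{A, B, C, E}: every determinant is a superkey — BCNF.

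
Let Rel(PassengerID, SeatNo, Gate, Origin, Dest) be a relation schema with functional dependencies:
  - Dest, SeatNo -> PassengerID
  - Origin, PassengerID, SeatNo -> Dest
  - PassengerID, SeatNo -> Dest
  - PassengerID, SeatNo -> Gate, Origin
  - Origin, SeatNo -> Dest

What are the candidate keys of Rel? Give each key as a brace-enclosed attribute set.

{Dest, SeatNo}, {Origin, SeatNo}, {PassengerID, SeatNo}

{SeatNo} never appears on the right of any FD, so every key must include it.
Closure of {Dest, SeatNo} is {Dest, Gate, Origin, PassengerID, SeatNo}, the whole schema; {Dest, SeatNo} is a candidate key.
Closure of {Origin, SeatNo} is {Dest, Gate, Origin, PassengerID, SeatNo}, the whole schema; {Origin, SeatNo} is a candidate key.
Closure of {PassengerID, SeatNo} is {Dest, Gate, Origin, PassengerID, SeatNo}, the whole schema; {PassengerID, SeatNo} is a candidate key.
Any other superkey properly contains one of these, so there are no further candidate keys.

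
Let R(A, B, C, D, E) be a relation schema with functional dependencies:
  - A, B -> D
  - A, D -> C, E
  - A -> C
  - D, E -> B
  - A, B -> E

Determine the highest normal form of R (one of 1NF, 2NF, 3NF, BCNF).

1NF

Candidate keys: {A, B}, {A, D}. Prime attributes: {A, B, D}.
A -> C: {A}⁺ = {A, C}, which is not all of the attributes, so the left side is not a superkey — BCNF is violated.
A -> C determines the non-prime attribute {C} from a non-superkey — 3NF is violated.
{A} is a proper subset of the key {A, B}, and {A}⁺ contains the non-prime attribute {C} — a partial dependency, so 2NF is violated.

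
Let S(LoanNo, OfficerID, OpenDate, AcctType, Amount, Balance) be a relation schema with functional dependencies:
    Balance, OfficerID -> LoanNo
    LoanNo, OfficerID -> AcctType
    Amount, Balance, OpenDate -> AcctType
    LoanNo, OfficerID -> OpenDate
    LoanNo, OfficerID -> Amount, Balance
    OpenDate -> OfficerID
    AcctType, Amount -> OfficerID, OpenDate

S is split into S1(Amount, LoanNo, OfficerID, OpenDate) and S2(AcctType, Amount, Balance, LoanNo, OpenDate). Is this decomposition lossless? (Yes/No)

Yes

S1 ∩ S2 = {Amount, LoanNo, OpenDate}; its closure under F is {AcctType, Amount, Balance, LoanNo, OfficerID, OpenDate}.
Since S1 ⊆ {AcctType, Amount, Balance, LoanNo, OfficerID, OpenDate}, the intersection is a superkey of S1; the decomposition is lossless.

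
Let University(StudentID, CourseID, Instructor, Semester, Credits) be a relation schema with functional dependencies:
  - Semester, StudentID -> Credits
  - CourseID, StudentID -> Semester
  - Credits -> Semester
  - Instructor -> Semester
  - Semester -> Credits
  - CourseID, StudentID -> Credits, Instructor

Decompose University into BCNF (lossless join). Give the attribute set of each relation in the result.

Candidate key of the original relation: {CourseID, StudentID}.
In {CourseID, Credits, Instructor, Semester, StudentID}, {Semester, StudentID} is not a superkey ({Semester, StudentID}⁺ restricted to this set is {Credits, Semester, StudentID}), so split on Semester, StudentID -> Credits into {Credits, Semester, StudentID} and {CourseID, Instructor, Semester, StudentID}.
In {Credits, Semester, StudentID}, {Credits} is not a superkey ({Credits}⁺ restricted to this set is {Credits, Semester}), so split on Credits -> Semester into {Credits, Semester} and {Credits, StudentID}.
{Credits, Semester}: every determinant is a superkey — BCNF.
{Credits, StudentID}: every determinant is a superkey — BCNF.
In {CourseID, Instructor, Semester, StudentID}, {Instructor} is not a superkey ({Instructor}⁺ restricted to this set is {Instructor, Semester}), so split on Instructor -> Semester into {Instructor, Semester} and {CourseID, Instructor, StudentID}.
{Instructor, Semester}: every determinant is a superkey — BCNF.
{CourseID, Instructor, StudentID}: every determinant is a superkey — BCNF.

{CourseID, Instructor, StudentID}; {Credits, Semester}; {Credits, StudentID}; {Instructor, Semester}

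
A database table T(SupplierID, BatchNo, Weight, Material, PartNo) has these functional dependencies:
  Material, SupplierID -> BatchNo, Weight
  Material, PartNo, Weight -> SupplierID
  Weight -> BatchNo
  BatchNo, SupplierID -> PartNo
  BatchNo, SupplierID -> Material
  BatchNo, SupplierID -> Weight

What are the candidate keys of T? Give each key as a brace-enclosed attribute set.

{BatchNo, SupplierID}, {Material, PartNo, Weight}, {Material, SupplierID}, {SupplierID, Weight}

{BatchNo, SupplierID} is a candidate key since {BatchNo, SupplierID}⁺ = {BatchNo, Material, PartNo, SupplierID, Weight} covers every attribute.
{Material, SupplierID} is a candidate key since {Material, SupplierID}⁺ = {BatchNo, Material, PartNo, SupplierID, Weight} covers every attribute.
{SupplierID, Weight} is a candidate key since {SupplierID, Weight}⁺ = {BatchNo, Material, PartNo, SupplierID, Weight} covers every attribute.
{Material, PartNo, Weight} is a candidate key since {Material, PartNo, Weight}⁺ = {BatchNo, Material, PartNo, SupplierID, Weight} covers every attribute.
Any other superkey properly contains one of these, so there are no further candidate keys.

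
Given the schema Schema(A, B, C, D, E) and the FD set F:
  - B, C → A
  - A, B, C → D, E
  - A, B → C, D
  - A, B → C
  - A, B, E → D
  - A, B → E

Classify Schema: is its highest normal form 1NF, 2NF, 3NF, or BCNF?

BCNF

Candidate keys: {A, B}, {B, C}. Prime attributes: {A, B, C}.
The left-hand side of every FD is a superkey, so BCNF is satisfied.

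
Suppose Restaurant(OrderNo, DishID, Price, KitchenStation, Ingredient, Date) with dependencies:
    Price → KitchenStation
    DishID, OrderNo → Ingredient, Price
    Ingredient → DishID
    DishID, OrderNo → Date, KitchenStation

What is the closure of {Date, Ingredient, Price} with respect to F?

{Date, DishID, Ingredient, KitchenStation, Price}

Start with {Date, Ingredient, Price}.
Price → KitchenStation applies; add {KitchenStation} → now {Date, Ingredient, KitchenStation, Price}.
Ingredient → DishID applies; add {DishID} → now {Date, DishID, Ingredient, KitchenStation, Price}.
No further FD applies.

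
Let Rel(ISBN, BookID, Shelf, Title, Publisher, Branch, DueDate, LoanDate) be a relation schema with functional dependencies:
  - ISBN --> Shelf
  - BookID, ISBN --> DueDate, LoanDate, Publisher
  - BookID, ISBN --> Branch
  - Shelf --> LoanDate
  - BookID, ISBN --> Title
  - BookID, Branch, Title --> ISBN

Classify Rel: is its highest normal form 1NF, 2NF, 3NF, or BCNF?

1NF

Candidate keys: {BookID, Branch, Title}, {BookID, ISBN}. Prime attributes: {BookID, Branch, ISBN, Title}.
For ISBN --> Shelf we have {ISBN}⁺ = {ISBN, LoanDate, Shelf}; {ISBN} is not a superkey, so BCNF fails.
ISBN --> Shelf determines the non-prime attribute {Shelf} from a non-superkey — 3NF is violated.
Since {ISBN} ⊂ {BookID, ISBN} and {ISBN}⁺ ⊇ {LoanDate, Shelf} with {LoanDate, Shelf} non-prime, there is a partial dependency; 2NF fails.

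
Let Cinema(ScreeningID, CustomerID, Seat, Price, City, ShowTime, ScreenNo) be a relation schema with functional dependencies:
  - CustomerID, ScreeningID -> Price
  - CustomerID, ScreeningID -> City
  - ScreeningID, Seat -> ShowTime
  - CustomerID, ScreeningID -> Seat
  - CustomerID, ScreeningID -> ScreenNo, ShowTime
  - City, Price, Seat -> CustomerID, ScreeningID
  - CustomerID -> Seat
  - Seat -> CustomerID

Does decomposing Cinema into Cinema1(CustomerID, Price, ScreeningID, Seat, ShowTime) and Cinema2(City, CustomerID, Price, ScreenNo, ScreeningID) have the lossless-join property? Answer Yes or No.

Yes

The shared attributes are {CustomerID, Price, ScreeningID} and {CustomerID, Price, ScreeningID}⁺ = {City, CustomerID, Price, ScreenNo, ScreeningID, Seat, ShowTime}.
Since Cinema1 ⊆ {City, CustomerID, Price, ScreenNo, ScreeningID, Seat, ShowTime}, the intersection is a superkey of Cinema1; the decomposition is lossless.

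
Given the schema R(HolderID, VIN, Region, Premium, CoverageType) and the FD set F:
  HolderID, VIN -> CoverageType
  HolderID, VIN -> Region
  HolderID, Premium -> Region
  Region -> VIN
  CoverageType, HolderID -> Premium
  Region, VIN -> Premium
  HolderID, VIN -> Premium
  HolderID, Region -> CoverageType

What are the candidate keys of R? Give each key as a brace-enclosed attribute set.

Attributes never on any right-hand side: {HolderID} — every candidate key must contain it.
{CoverageType, HolderID} is a candidate key since {CoverageType, HolderID}⁺ = {CoverageType, HolderID, Premium, Region, VIN} covers every attribute.
{HolderID, Premium} is a candidate key since {HolderID, Premium}⁺ = {CoverageType, HolderID, Premium, Region, VIN} covers every attribute.
{HolderID, Region} is a candidate key since {HolderID, Region}⁺ = {CoverageType, HolderID, Premium, Region, VIN} covers every attribute.
{HolderID, VIN} is a candidate key since {HolderID, VIN}⁺ = {CoverageType, HolderID, Premium, Region, VIN} covers every attribute.
These are minimal and exhaustive — every other superkey contains one of them.

{CoverageType, HolderID}, {HolderID, Premium}, {HolderID, Region}, {HolderID, VIN}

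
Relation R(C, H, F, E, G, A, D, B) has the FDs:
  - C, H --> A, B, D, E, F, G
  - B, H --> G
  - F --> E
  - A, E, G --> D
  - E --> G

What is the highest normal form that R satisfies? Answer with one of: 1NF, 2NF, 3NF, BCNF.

2NF

Candidate key: {C, H}. Prime attributes: {C, H}.
For B, H --> G we have {B, H}⁺ = {B, G, H}; {B, H} is not a superkey, so BCNF fails.
Because {G} is non-prime and the left side of B, H --> G is not a superkey, the relation is not in 3NF.
No proper subset of a key has a non-prime attribute in its closure, so there is no partial dependency; 2NF holds.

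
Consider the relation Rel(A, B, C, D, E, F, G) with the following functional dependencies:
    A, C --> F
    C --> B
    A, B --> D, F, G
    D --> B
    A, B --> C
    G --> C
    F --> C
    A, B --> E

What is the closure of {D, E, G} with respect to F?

Start with {D, E, G}.
D --> B applies; add {B} → now {B, D, E, G}.
G --> C applies; add {C} → now {B, C, D, E, G}.
No further FD applies.

{B, C, D, E, G}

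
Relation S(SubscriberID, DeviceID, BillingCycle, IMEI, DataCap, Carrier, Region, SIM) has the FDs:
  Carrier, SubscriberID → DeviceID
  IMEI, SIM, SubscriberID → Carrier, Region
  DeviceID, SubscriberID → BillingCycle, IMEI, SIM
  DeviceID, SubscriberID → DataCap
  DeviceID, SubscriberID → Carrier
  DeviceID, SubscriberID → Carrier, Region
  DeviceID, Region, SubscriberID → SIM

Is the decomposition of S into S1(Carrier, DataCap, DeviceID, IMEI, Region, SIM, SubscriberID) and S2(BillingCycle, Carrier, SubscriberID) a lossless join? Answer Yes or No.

Yes

S1 ∩ S2 = {Carrier, SubscriberID}; its closure under F is {BillingCycle, Carrier, DataCap, DeviceID, IMEI, Region, SIM, SubscriberID}.
Since S1 ⊆ {BillingCycle, Carrier, DataCap, DeviceID, IMEI, Region, SIM, SubscriberID}, the intersection is a superkey of S1; the decomposition is lossless.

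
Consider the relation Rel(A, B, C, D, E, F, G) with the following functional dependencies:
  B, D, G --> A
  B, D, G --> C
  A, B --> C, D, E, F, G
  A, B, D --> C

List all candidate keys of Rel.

{A, B}, {B, D, G}

Attributes never on any right-hand side: {B} — every candidate key must contain it.
Closure of {A, B} is {A, B, C, D, E, F, G}, the whole schema; {A, B} is a candidate key.
Closure of {B, D, G} is {A, B, C, D, E, F, G}, the whole schema; {B, D, G} is a candidate key.
Any other superkey properly contains one of these, so there are no further candidate keys.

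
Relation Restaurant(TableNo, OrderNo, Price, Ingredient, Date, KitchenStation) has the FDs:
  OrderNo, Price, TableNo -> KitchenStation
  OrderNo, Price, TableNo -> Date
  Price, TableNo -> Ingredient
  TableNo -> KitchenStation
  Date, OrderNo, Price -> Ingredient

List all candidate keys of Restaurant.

Attributes never on any right-hand side: {OrderNo, Price, TableNo} — every candidate key must contain all of them.
{OrderNo, Price, TableNo}⁺ = {Date, Ingredient, KitchenStation, OrderNo, Price, TableNo} — all of the relation — so {OrderNo, Price, TableNo} is a candidate key.
No smaller or unrelated set reaches every attribute, so there are no other keys.

{OrderNo, Price, TableNo}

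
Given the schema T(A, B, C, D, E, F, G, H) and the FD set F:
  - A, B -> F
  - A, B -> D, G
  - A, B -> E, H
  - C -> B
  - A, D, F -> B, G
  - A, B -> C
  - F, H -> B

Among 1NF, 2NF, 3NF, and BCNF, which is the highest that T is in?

3NF

Candidate keys: {A, B}, {A, C}, {A, D, F}, {A, F, H}. Prime attributes: {A, B, C, D, F, H}.
C -> B: {C}⁺ = {B, C}, which is not all of the attributes, so the left side is not a superkey — BCNF is violated.
But every attribute on its right side ({B}) is prime, and the same holds for every other non-superkey FD, so 3NF still holds.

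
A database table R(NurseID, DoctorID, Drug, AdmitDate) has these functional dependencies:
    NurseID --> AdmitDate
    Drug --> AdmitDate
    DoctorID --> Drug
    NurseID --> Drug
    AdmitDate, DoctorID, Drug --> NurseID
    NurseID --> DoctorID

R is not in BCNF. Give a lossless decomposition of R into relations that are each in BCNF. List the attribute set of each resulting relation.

{AdmitDate, Drug}; {DoctorID, Drug, NurseID}

Candidate keys of the original relation: {DoctorID}, {NurseID}.
Within {AdmitDate, DoctorID, Drug, NurseID}: {Drug}⁺ ∩ {AdmitDate, DoctorID, Drug, NurseID} = {AdmitDate, Drug}, not the whole set, so Drug --> AdmitDate violates BCNF; decompose into {AdmitDate, Drug} and {DoctorID, Drug, NurseID}.
{AdmitDate, Drug} has no BCNF violation.
{DoctorID, Drug, NurseID} has no BCNF violation.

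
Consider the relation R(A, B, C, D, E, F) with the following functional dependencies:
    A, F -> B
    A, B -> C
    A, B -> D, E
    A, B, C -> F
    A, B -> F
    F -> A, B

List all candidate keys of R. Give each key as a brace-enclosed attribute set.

{A, B}, {F}

{F}⁺ = {A, B, C, D, E, F}, which is every attribute, so {F} is a candidate key.
{A, B}⁺ = {A, B, C, D, E, F}, which is every attribute, so {A, B} is a candidate key.
These are minimal and exhaustive — every other superkey contains one of them.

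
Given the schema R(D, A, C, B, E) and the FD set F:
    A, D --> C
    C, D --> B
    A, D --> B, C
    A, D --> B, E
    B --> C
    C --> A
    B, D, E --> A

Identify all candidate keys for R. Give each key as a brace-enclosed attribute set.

{A, D}, {B, D}, {C, D}

No FD produces {D}, so it must be in every candidate key.
Closure of {A, D} is {A, B, C, D, E}, the whole schema; {A, D} is a candidate key.
Closure of {B, D} is {A, B, C, D, E}, the whole schema; {B, D} is a candidate key.
Closure of {C, D} is {A, B, C, D, E}, the whole schema; {C, D} is a candidate key.
These are minimal and exhaustive — every other superkey contains one of them.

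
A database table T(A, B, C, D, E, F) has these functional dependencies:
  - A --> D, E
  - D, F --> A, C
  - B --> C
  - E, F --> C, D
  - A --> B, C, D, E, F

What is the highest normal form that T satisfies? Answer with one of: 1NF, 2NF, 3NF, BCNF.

Candidate keys: {A}, {D, F}, {E, F}. Prime attributes: {A, D, E, F}.
B --> C: {B}⁺ = {B, C}, which is not all of the attributes, so the left side is not a superkey — BCNF is violated.
B --> C has non-prime {C} on the right and a non-superkey on the left, so 3NF fails.
No proper subset of a key has a non-prime attribute in its closure, so there is no partial dependency; 2NF holds.

2NF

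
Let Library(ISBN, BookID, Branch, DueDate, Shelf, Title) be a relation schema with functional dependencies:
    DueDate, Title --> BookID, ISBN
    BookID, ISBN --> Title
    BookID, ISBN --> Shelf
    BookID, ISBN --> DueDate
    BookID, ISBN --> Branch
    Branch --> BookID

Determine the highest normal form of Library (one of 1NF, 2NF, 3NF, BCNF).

Candidate keys: {BookID, ISBN}, {Branch, ISBN}, {DueDate, Title}. Prime attributes: {BookID, Branch, DueDate, ISBN, Title}.
Branch --> BookID breaks BCNF: {Branch}⁺ = {BookID, Branch}, so {Branch} is not a superkey.
But every attribute on its right side ({BookID}) is prime, and the same holds for every other non-superkey FD, so 3NF still holds.

3NF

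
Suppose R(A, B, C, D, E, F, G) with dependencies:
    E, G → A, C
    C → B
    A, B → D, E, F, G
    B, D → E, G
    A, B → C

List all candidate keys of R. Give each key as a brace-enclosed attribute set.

{A, B} is a candidate key since {A, B}⁺ = {A, B, C, D, E, F, G} covers every attribute.
{A, C} is a candidate key since {A, C}⁺ = {A, B, C, D, E, F, G} covers every attribute.
{B, D} is a candidate key since {B, D}⁺ = {A, B, C, D, E, F, G} covers every attribute.
{C, D} is a candidate key since {C, D}⁺ = {A, B, C, D, E, F, G} covers every attribute.
{E, G} is a candidate key since {E, G}⁺ = {A, B, C, D, E, F, G} covers every attribute.
These are minimal and exhaustive — every other superkey contains one of them.

{A, B}, {A, C}, {B, D}, {C, D}, {E, G}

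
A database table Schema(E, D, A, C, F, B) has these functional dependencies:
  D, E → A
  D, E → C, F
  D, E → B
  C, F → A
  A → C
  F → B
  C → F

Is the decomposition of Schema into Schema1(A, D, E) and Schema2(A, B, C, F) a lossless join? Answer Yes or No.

Yes

The shared attributes are {A} and {A}⁺ = {A, B, C, F}.
This includes all of Schema2, so the common attributes are a superkey of Schema2 — the join is lossless.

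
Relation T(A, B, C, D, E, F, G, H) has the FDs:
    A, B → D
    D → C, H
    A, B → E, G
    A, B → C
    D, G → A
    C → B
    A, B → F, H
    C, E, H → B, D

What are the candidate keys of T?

Closure of {A, B} is {A, B, C, D, E, F, G, H}, the whole schema; {A, B} is a candidate key.
Closure of {A, C} is {A, B, C, D, E, F, G, H}, the whole schema; {A, C} is a candidate key.
Closure of {A, D} is {A, B, C, D, E, F, G, H}, the whole schema; {A, D} is a candidate key.
Closure of {D, G} is {A, B, C, D, E, F, G, H}, the whole schema; {D, G} is a candidate key.
Closure of {C, E, G, H} is {A, B, C, D, E, F, G, H}, the whole schema; {C, E, G, H} is a candidate key.
No proper subset of any of these is a key, and no other minimal superkey exists.

{A, B}, {A, C}, {A, D}, {C, E, G, H}, {D, G}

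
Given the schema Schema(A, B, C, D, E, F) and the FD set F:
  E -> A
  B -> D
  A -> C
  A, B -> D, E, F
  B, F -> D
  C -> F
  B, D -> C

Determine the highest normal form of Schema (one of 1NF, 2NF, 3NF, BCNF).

1NF

Candidate keys: {A, B}, {B, E}. Prime attributes: {A, B, E}.
E -> A: {E}⁺ = {A, C, E, F}, which is not all of the attributes, so the left side is not a superkey — BCNF is violated.
B -> D has non-prime {D} on the right and a non-superkey on the left, so 3NF fails.
The proper key subset {A} of {A, B} determines non-prime {C, F}, so the relation is not even in 2NF.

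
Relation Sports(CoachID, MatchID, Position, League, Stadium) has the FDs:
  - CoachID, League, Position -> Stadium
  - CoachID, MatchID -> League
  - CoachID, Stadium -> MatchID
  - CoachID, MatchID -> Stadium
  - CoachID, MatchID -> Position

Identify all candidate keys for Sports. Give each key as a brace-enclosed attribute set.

Attributes never on any right-hand side: {CoachID} — every candidate key must contain it.
Closure of {CoachID, MatchID} is {CoachID, League, MatchID, Position, Stadium}, the whole schema; {CoachID, MatchID} is a candidate key.
Closure of {CoachID, Stadium} is {CoachID, League, MatchID, Position, Stadium}, the whole schema; {CoachID, Stadium} is a candidate key.
Closure of {CoachID, League, Position} is {CoachID, League, MatchID, Position, Stadium}, the whole schema; {CoachID, League, Position} is a candidate key.
These are minimal and exhaustive — every other superkey contains one of them.

{CoachID, League, Position}, {CoachID, MatchID}, {CoachID, Stadium}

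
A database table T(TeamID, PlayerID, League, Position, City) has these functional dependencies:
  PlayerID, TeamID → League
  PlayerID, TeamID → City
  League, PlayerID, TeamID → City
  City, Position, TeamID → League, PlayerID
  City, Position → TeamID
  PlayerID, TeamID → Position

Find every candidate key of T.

{City, Position}, {PlayerID, TeamID}

{City, Position}⁺ = {City, League, PlayerID, Position, TeamID} — all of the relation — so {City, Position} is a candidate key.
{PlayerID, TeamID}⁺ = {City, League, PlayerID, Position, TeamID} — all of the relation — so {PlayerID, TeamID} is a candidate key.
Any other superkey properly contains one of these, so there are no further candidate keys.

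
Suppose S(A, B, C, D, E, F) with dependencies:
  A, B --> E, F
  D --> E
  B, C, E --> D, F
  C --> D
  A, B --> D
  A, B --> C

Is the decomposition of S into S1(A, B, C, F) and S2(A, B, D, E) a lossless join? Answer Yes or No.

Yes

The shared attributes are {A, B} and {A, B}⁺ = {A, B, C, D, E, F}.
This includes all of S1, so the common attributes are a superkey of S1 — the join is lossless.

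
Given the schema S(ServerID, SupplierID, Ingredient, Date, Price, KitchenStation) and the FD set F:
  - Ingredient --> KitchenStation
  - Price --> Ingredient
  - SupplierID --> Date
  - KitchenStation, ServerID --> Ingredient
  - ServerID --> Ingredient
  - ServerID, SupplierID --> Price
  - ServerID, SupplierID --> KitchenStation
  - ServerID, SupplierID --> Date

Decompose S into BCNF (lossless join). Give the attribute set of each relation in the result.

Candidate key of the original relation: {ServerID, SupplierID}.
In {Date, Ingredient, KitchenStation, Price, ServerID, SupplierID}, {Ingredient} is not a superkey ({Ingredient}⁺ restricted to this set is {Ingredient, KitchenStation}), so split on Ingredient --> KitchenStation into {Ingredient, KitchenStation} and {Date, Ingredient, Price, ServerID, SupplierID}.
{Ingredient, KitchenStation}: every determinant is a superkey — BCNF.
In {Date, Ingredient, Price, ServerID, SupplierID}, {Price} is not a superkey ({Price}⁺ restricted to this set is {Ingredient, Price}), so split on Price --> Ingredient into {Ingredient, Price} and {Date, Price, ServerID, SupplierID}.
{Ingredient, Price}: every determinant is a superkey — BCNF.
In {Date, Price, ServerID, SupplierID}, {SupplierID} is not a superkey ({SupplierID}⁺ restricted to this set is {Date, SupplierID}), so split on SupplierID --> Date into {Date, SupplierID} and {Price, ServerID, SupplierID}.
{Date, SupplierID}: every determinant is a superkey — BCNF.
{Price, ServerID, SupplierID}: every determinant is a superkey — BCNF.

{Date, SupplierID}; {Ingredient, KitchenStation}; {Ingredient, Price}; {Price, ServerID, SupplierID}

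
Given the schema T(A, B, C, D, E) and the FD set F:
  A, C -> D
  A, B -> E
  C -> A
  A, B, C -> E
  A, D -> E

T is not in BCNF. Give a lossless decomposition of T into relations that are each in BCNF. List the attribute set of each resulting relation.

{A, C, D}; {A, D, E}; {B, C}

Candidate key of the original relation: {B, C}.
{A, B, C, D, E}: {A, C} determines {A, C, D, E} here but is not a superkey — split on A, C -> D, E, giving {A, C, D, E} and {A, B, C}.
{A, C, D, E}: {A, D} determines {A, D, E} here but is not a superkey — split on A, D -> E, giving {A, D, E} and {A, C, D}.
{A, D, E}: every determinant is a superkey — BCNF.
{A, C, D}: every determinant is a superkey — BCNF.
{A, B, C}: {C} determines {A, C} here but is not a superkey — split on C -> A, giving {A, C} and {B, C}.
{A, C}: every determinant is a superkey — BCNF.
{B, C}: every determinant is a superkey — BCNF.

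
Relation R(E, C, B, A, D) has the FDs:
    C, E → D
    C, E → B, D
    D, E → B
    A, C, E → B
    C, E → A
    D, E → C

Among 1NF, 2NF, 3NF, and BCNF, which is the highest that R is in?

Candidate keys: {C, E}, {D, E}. Prime attributes: {C, D, E}.
Each dependency's left side is a superkey — BCNF holds.

BCNF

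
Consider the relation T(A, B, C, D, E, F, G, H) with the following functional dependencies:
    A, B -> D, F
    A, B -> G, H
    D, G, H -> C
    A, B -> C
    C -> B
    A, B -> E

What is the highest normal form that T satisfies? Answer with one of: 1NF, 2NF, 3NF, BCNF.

Candidate keys: {A, B}, {A, C}, {A, D, G, H}. Prime attributes: {A, B, C, D, G, H}.
D, G, H -> C: {D, G, H}⁺ = {B, C, D, G, H}, which is not all of the attributes, so the left side is not a superkey — BCNF is violated.
Its right-hand attributes {C} are all prime, as are those of every other non-superkey FD — the relation is in 3NF.

3NF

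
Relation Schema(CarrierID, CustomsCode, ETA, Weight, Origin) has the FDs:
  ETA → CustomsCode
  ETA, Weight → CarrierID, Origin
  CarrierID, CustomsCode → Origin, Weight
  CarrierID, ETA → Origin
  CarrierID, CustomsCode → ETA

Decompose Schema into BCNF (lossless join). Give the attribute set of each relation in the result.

{CarrierID, ETA, Origin, Weight}; {CustomsCode, ETA}

Candidate keys of the original relation: {CarrierID, CustomsCode}, {CarrierID, ETA}, {ETA, Weight}.
In {CarrierID, CustomsCode, ETA, Origin, Weight}, {ETA} is not a superkey ({ETA}⁺ restricted to this set is {CustomsCode, ETA}), so split on ETA → CustomsCode into {CustomsCode, ETA} and {CarrierID, ETA, Origin, Weight}.
{CustomsCode, ETA} is in BCNF.
{CarrierID, ETA, Origin, Weight} is in BCNF.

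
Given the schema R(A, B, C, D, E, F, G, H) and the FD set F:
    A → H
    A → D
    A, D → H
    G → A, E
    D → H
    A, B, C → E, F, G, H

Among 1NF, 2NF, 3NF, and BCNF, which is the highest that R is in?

Candidate keys: {A, B, C}, {B, C, G}. Prime attributes: {A, B, C, G}.
A → H breaks BCNF: {A}⁺ = {A, D, H}, so {A} is not a superkey.
Because {H} is non-prime and the left side of A → H is not a superkey, the relation is not in 3NF.
{A} is a proper subset of the key {A, B, C}, and {A}⁺ contains the non-prime attributes {D, H} — a partial dependency, so 2NF is violated.

1NF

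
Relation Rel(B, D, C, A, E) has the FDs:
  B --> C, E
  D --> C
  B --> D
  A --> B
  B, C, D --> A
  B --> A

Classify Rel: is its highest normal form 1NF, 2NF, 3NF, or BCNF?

Candidate keys: {A}, {B}. Prime attributes: {A, B}.
D --> C breaks BCNF: {D}⁺ = {C, D}, so {D} is not a superkey.
D --> C determines the non-prime attribute {C} from a non-superkey — 3NF is violated.
All keys have size 1, which rules out partial dependencies — 2NF is satisfied.

2NF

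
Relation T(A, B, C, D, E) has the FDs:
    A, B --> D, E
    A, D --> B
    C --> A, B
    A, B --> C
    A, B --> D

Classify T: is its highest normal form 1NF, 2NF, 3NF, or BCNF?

Candidate keys: {A, B}, {A, D}, {C}. Prime attributes: {A, B, C, D}.
Every FD has a superkey on the left, so the relation is in BCNF.

BCNF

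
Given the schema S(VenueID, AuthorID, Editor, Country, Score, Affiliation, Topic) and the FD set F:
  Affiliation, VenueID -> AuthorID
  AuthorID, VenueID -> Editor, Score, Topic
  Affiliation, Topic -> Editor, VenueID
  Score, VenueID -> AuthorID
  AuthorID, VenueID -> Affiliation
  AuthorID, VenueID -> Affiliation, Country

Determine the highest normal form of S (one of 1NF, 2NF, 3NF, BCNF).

Candidate keys: {Affiliation, Topic}, {Affiliation, VenueID}, {AuthorID, VenueID}, {Score, VenueID}. Prime attributes: {Affiliation, AuthorID, Score, Topic, VenueID}.
Each dependency's left side is a superkey — BCNF holds.

BCNF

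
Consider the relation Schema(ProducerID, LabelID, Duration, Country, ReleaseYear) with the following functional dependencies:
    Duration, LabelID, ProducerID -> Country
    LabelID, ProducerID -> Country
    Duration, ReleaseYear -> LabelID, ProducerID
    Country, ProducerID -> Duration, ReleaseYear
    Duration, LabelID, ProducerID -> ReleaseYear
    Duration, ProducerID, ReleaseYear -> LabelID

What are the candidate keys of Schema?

{Country, ProducerID}, {Duration, ReleaseYear}, {LabelID, ProducerID}

{Country, ProducerID} is a candidate key since {Country, ProducerID}⁺ = {Country, Duration, LabelID, ProducerID, ReleaseYear} covers every attribute.
{Duration, ReleaseYear} is a candidate key since {Duration, ReleaseYear}⁺ = {Country, Duration, LabelID, ProducerID, ReleaseYear} covers every attribute.
{LabelID, ProducerID} is a candidate key since {LabelID, ProducerID}⁺ = {Country, Duration, LabelID, ProducerID, ReleaseYear} covers every attribute.
These are minimal and exhaustive — every other superkey contains one of them.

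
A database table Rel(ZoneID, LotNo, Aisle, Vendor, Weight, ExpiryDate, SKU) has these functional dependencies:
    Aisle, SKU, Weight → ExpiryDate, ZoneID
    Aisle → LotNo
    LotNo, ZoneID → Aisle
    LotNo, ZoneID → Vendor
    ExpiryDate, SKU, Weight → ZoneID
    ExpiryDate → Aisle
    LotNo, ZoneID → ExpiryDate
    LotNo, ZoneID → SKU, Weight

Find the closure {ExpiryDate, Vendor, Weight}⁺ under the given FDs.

Start with {ExpiryDate, Vendor, Weight}.
ExpiryDate → Aisle applies; add {Aisle} → now {Aisle, ExpiryDate, Vendor, Weight}.
Aisle → LotNo applies; add {LotNo} → now {Aisle, ExpiryDate, LotNo, Vendor, Weight}.
No further FD applies.

{Aisle, ExpiryDate, LotNo, Vendor, Weight}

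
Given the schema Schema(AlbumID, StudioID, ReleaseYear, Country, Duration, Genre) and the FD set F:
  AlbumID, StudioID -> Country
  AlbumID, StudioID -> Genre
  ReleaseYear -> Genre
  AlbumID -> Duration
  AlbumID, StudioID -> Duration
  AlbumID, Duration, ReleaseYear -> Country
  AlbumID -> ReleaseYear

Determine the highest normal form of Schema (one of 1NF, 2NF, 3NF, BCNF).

Candidate key: {AlbumID, StudioID}. Prime attributes: {AlbumID, StudioID}.
For ReleaseYear -> Genre we have {ReleaseYear}⁺ = {Genre, ReleaseYear}; {ReleaseYear} is not a superkey, so BCNF fails.
ReleaseYear -> Genre has non-prime {Genre} on the right and a non-superkey on the left, so 3NF fails.
Since {AlbumID} ⊂ {AlbumID, StudioID} and {AlbumID}⁺ ⊇ {Country, Duration, Genre, ReleaseYear} with {Country, Duration, Genre, ReleaseYear} non-prime, there is a partial dependency; 2NF fails.

1NF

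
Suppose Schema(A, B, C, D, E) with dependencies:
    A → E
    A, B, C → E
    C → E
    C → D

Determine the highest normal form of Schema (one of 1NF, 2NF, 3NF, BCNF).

Candidate key: {A, B, C}. Prime attributes: {A, B, C}.
For A → E we have {A}⁺ = {A, E}; {A} is not a superkey, so BCNF fails.
A → E has non-prime {E} on the right and a non-superkey on the left, so 3NF fails.
The proper key subset {A} of {A, B, C} determines non-prime {E}, so the relation is not even in 2NF.

1NF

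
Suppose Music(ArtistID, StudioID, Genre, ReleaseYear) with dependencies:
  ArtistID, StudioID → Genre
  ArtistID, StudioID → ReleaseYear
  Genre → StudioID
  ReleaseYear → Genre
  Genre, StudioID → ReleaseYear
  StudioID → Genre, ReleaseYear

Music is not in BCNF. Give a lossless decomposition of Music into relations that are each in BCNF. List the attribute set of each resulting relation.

{ArtistID, Genre}; {Genre, ReleaseYear, StudioID}

Candidate keys of the original relation: {ArtistID, Genre}, {ArtistID, ReleaseYear}, {ArtistID, StudioID}.
Within {ArtistID, Genre, ReleaseYear, StudioID}: {Genre}⁺ ∩ {ArtistID, Genre, ReleaseYear, StudioID} = {Genre, ReleaseYear, StudioID}, not the whole set, so Genre → ReleaseYear, StudioID violates BCNF; decompose into {Genre, ReleaseYear, StudioID} and {ArtistID, Genre}.
{Genre, ReleaseYear, StudioID} has no BCNF violation.
{ArtistID, Genre} has no BCNF violation.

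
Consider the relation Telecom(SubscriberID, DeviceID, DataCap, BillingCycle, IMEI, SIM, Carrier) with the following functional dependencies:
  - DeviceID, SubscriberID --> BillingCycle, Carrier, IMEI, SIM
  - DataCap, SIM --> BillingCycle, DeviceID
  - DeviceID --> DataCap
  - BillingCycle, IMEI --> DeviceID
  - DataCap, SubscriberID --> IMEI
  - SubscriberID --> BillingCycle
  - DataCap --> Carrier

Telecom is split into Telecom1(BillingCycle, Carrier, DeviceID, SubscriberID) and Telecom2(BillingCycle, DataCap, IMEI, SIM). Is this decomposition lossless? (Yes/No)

Common attributes: {BillingCycle}; their closure is {BillingCycle}.
The closure covers neither Telecom1 nor Telecom2 entirely; the join is not lossless.

No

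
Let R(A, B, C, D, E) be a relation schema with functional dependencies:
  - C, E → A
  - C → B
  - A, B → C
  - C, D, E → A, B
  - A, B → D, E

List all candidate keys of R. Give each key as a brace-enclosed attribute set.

{A, B}, {A, C}, {C, E}

{A, B}⁺ = {A, B, C, D, E}, which is every attribute, so {A, B} is a candidate key.
{A, C}⁺ = {A, B, C, D, E}, which is every attribute, so {A, C} is a candidate key.
{C, E}⁺ = {A, B, C, D, E}, which is every attribute, so {C, E} is a candidate key.
Any other superkey properly contains one of these, so there are no further candidate keys.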